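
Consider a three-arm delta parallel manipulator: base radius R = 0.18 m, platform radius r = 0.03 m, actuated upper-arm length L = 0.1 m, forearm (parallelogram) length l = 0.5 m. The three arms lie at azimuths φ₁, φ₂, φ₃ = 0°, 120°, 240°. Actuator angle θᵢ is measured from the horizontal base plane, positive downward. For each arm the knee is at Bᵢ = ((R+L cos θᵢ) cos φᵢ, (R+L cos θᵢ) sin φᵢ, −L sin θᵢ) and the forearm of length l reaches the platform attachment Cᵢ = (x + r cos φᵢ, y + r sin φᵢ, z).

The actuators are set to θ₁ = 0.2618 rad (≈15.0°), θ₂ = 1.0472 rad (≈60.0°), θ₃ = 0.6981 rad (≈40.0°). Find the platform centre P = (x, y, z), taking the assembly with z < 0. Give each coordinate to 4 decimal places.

φ1=0.0°: virtual centre (0.2466, 0.0000, -0.0259), radius l
arm 2 at φ=120.0°: ρ2 = 0.2000;  S2 = (-0.1000, 0.1732, -0.0866)
arm 3 at φ=240.0°: ρ3 = 0.2266;  S3 = (-0.1133, -0.1962, -0.0643)
eliminate P² terms by subtracting sphere 1 from 2 and 3
[-0.6932 0.3464 -0.1214]·P = -0.0140;  [-0.7198 -0.3925 -0.0768]·P = -0.0060
det = 0.5214;  x = 0.0145+-0.1424z,  y = -0.0113+0.0656z
into |P−S₁|² = l²: 1.0246z² + 0.1164z + -0.1953 = 0;  Δ = 0.8141;  z = -0.4971 or 0.3835 → z<0 root = -0.4971
x = 0.0853, y = -0.0439

(0.0853, -0.0439, -0.4971)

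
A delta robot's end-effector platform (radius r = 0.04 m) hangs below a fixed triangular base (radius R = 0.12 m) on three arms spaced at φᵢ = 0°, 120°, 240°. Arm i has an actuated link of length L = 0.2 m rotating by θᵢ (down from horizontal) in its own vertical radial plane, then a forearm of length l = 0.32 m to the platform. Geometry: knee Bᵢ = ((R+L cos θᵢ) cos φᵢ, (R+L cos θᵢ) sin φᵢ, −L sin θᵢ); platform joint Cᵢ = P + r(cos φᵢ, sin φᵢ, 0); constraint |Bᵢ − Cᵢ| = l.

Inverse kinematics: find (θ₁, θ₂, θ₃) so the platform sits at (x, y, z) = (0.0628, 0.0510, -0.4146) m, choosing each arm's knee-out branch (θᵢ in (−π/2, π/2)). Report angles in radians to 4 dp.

rotate P by −φ1: (0.0628, 0.0510, -0.4146)
  A=0.0172, B=-0.4146, C=(l²−L²−A²−y'²−z²)/(2L)=-0.2810
  θ1 = atan2(B,A) + arccos(C/0.4150) = 0.7853
arm 2 (φ=120.0°): x'=0.0128, y'=-0.0799
  A=0.0672, B=-0.4146, C=(l²−L²−A²−y'²−z²)/(2L)=-0.3010
  γ=atan2(-0.4146,0.0672)=-1.4100;  ψ=arccos(-0.7166)=2.3697;  θ2=γ+ψ≈0.9597
rotate P by −φ3: (-0.0756, 0.0289, -0.4146)
  A cos θ + B sin θ = C:  0.1556·cos θ + -0.4146·sin θ = -0.3363
  θ3 = atan2(B,A) + arccos(C/0.4428) = 1.2215

θ₁ = 0.7853, θ₂ = 0.9597, θ₃ = 1.2215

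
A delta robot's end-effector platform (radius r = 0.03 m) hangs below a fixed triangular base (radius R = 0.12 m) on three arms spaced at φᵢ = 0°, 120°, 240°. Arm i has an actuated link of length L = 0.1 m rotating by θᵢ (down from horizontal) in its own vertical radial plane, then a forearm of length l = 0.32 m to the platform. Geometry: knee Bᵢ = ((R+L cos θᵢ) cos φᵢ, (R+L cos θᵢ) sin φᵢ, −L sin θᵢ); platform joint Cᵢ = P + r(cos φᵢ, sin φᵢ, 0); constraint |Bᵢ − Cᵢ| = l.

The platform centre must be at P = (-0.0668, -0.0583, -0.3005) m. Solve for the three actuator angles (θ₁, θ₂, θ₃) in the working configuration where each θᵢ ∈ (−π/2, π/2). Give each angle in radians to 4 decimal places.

θ₁ = 0.8727, θ₂ = 0.6110, θ₃ = -0.0003

rotate P by −φ1: (-0.0668, -0.0583, -0.3005)
  A=0.1568, B=-0.3005, C=(l²−L²−A²−y'²−z²)/(2L)=-0.1294
  γ=atan2(-0.3005,0.1568)=-1.0899;  ψ=arccos(-0.3818)=1.9626;  θ1=γ+ψ≈0.8727
arm 2 (φ=120.0°): x'=-0.0171, y'=0.0870
  e−x'=0.1071;  (l²−L²−(e−x')²−y'²−z²)/2L = -0.0847
  θ2 = atan2(B,A) + arccos(C/0.3190) = 0.6110
arm 3 (φ=240.0°): x'=0.0839, y'=-0.0287
  A cos θ + B sin θ = C:  0.0061·cos θ + -0.3005·sin θ = 0.0062
  √(A²+B²)=0.3006;  θ3 = -1.5505+1.5502 ≈ -0.0003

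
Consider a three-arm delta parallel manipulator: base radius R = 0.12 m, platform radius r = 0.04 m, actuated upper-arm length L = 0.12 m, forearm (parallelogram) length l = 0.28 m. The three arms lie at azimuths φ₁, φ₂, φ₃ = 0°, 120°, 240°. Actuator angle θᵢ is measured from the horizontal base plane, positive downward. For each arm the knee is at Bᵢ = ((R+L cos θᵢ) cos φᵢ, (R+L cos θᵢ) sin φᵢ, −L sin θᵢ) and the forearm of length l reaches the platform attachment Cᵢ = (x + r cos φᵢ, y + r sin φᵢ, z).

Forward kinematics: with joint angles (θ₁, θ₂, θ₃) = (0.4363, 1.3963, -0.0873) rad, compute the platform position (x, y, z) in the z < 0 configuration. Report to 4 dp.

arm 1 at φ=0.0°: e+L cos θ1 = 0.1888;  S1 = (0.1888, 0.0000, -0.0507)
arm 2 at φ=120.0°: e+L cos θ2 = 0.1008;  S2 = (-0.0504, 0.0873, -0.1182)
arm 3 at φ=240.0°: e+L cos θ3 = 0.1995;  S3 = (-0.0998, -0.1728, 0.0105)
subtract pairs → two planes through P
linear system: -0.4784x+0.1746y = -0.0141−-0.1349z; -0.5771x+-0.3456y = 0.0017−0.1223z
Cramer: x(z) = 0.0171-0.0950z;  y(z) = -0.0336+0.5125z
into |P−S₁|² = l²: 1.2717z² + 0.0996z + -0.0452 = 0;  Δ = 0.2401;  z = -0.2318 or 0.1535 → z<0 root = -0.2318
x = 0.0391, y = -0.1524

(0.0391, -0.1524, -0.2318)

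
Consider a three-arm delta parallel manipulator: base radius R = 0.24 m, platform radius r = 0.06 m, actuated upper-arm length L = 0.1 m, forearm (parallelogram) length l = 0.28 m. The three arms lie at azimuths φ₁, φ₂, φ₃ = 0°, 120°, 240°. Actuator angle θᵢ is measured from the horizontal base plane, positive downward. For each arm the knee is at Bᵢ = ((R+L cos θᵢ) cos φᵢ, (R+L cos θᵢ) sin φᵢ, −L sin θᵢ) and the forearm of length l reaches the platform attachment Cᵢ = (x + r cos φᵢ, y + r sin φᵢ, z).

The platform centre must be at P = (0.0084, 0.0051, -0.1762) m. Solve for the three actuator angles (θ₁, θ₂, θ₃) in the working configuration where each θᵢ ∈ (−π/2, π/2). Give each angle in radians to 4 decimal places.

φ1=0.0° → target in arm frame (0.0084, 0.0051)
  e−x'=0.1716;  (l²−L²−(e−x')²−y'²−z²)/2L = 0.0394
  θ1 = atan2(B,A) + arccos(C/0.2460) = 0.6113
arm 2 (φ=120.0°): x'=0.0002, y'=-0.0098
  A=0.1798, B=-0.1762, C=(l²−L²−A²−y'²−z²)/(2L)=0.0247
  √(A²+B²)=0.2517;  θ2 = -0.7753+1.4726 ≈ 0.6973
φ3=240.0° → target in arm frame (-0.0086, 0.0047)
  A=0.1886, B=-0.1762, C=(l²−L²−A²−y'²−z²)/(2L)=0.0088
  √(A²+B²)=0.2581;  θ3 = -0.7514+1.5368 ≈ 0.7854

θ₁ = 0.6113, θ₂ = 0.6973, θ₃ = 0.7854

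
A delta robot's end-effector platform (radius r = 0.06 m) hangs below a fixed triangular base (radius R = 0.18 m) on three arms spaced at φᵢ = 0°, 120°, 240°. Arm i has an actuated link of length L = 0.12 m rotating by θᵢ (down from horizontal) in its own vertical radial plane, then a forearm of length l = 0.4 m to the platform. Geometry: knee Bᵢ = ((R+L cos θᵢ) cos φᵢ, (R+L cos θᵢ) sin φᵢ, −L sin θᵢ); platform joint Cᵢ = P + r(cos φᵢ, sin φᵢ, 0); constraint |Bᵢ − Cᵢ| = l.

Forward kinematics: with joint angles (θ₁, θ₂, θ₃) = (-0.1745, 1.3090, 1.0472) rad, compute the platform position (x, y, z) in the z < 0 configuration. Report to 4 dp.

φ1=0.0°: virtual centre (0.2382, 0.0000, 0.0208), radius l
S2 = (0.1511·cos120.0°, 0.1511·sin120.0°, -0.1159) = (-0.0755, 0.1308, -0.1159)
arm 3 at φ=240.0°: ρ3 = 0.1800;  S3 = (-0.0900, -0.1559, -0.1039)
|S₂|²−|S₁|² = -0.0209;  |S₃|²−|S₁|² = -0.0140
[-0.6274 0.2616 -0.2735]·P = -0.0209;  [-0.6564 -0.3118 -0.2495]·P = -0.0140
Cramer: x(z) = 0.0277-0.4098z;  y(z) = -0.0135+0.0625z
into |P−S₁|² = l²: 1.1719z² + 0.1292z + -0.1151 = 0;  Δ = 0.5561;  z = -0.3733 or 0.2631 → z<0 root = -0.3733
x = 0.1807, y = -0.0368

(0.1807, -0.0368, -0.3733)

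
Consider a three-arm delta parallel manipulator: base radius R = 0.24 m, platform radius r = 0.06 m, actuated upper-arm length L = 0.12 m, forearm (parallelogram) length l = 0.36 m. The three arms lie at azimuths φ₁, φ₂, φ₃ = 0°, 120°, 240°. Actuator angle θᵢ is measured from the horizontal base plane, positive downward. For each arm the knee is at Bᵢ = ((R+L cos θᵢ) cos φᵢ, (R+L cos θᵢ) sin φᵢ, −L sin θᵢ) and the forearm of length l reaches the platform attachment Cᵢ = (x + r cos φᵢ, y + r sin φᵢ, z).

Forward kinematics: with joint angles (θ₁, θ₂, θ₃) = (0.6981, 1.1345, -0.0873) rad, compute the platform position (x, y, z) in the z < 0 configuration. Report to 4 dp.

(-0.0090, -0.0988, -0.2794)

O1 = (0.2719·cos0.0°, 0.2719·sin0.0°, -0.0771) = (0.2719, 0.0000, -0.0771)
O2 = (0.2307·cos120.0°, 0.2307·sin120.0°, -0.1088) = (-0.1154, 0.1998, -0.1088)
arm 3 at φ=240.0°: (R−r)+L cos θ3 = 0.2995;  O3 = (-0.1498, -0.2594, 0.0105)
subtract pairs → two planes through P
[-0.7746 0.3996 -0.0633]·P = -0.0148;  [-0.8434 -0.5188 0.1752]·P = 0.0099
Cramer: x(z) = 0.0050+0.0503z;  y(z) = -0.0274+0.2558z
sphere 1 gives Az²+Bz+C=0 with A=1.0680, B=0.1134, C=-0.0517;  B²−4AC=0.2336;  roots -0.2794, 0.1732;  negative root z = -0.2794
x = -0.0090, y = -0.0988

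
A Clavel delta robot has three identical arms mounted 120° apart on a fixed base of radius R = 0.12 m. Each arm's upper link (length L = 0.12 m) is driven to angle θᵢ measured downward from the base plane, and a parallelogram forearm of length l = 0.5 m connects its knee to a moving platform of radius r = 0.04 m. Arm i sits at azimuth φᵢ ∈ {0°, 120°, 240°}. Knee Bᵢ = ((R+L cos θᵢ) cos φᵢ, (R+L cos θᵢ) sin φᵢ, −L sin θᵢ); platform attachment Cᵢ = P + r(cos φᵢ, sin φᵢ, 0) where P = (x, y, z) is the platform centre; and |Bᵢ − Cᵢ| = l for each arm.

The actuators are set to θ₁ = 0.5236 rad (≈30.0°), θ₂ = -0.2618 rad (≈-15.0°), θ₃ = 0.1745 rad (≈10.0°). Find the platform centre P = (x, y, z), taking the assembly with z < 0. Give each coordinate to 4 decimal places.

centre 1 = (0.1839·cos0.0°, 0.1839·sin0.0°, -0.0600) = (0.1839, 0.0000, -0.0600)
arm 2 at φ=120.0°: (R−r)+L cos θ2 = 0.1959;  centre 2 = (-0.0980, 0.1697, 0.0311)
φ3=240.0°: virtual centre (-0.0991, -0.1716, -0.0208), radius l
|centre ₂|²−|centre ₁|² = 0.0019;  |centre ₃|²−|centre ₁|² = 0.0023
plane₁₂: -0.5638x+0.3393y+0.1821z = 0.0019
Cramer: x(z) = -0.0037+0.2311z;  y(z) = -0.0005-0.1528z
into |P−centre ₁|² = l²: 1.0767z² + 0.0334z + -0.2112 = 0;  Δ = 0.9107;  z = -0.4587 or 0.4276 → z<0 root = -0.4587
x = -0.1097, y = 0.0696

(-0.1097, 0.0696, -0.4587)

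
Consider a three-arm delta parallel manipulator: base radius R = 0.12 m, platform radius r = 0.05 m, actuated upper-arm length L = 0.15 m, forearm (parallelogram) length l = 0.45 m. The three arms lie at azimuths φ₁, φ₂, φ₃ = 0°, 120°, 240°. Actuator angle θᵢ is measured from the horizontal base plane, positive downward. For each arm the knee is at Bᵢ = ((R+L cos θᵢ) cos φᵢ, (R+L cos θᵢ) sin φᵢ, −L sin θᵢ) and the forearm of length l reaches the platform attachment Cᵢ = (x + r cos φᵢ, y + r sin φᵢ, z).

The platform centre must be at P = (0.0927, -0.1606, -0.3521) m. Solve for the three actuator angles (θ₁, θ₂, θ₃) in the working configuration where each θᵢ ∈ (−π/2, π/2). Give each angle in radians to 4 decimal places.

θ₁ = -0.3490, θ₂ = 0.6983, θ₃ = -0.3491

arm 1 (φ=0.0°): x'=0.0927, y'=-0.1606
  A=-0.0227, B=-0.3521, C=(l²−L²−A²−y'²−z²)/(2L)=0.0991
  γ=atan2(-0.3521,-0.0227)=-1.6352;  ψ=arccos(0.2808)=1.2862;  θ1=γ+ψ≈-0.3490
rotate P by −φ2: (-0.1854, 0.0000, -0.3521)
  A=0.2554, B=-0.3521, C=(l²−L²−A²−y'²−z²)/(2L)=-0.0307
  √(A²+B²)=0.4350;  θ2 = -0.9432+1.6415 ≈ 0.6983
rotate P by −φ3: (0.0927, 0.1606, -0.3521)
  e−x'=-0.0227;  (l²−L²−(e−x')²−y'²−z²)/2L = 0.0991
  √(A²+B²)=0.3528;  θ3 = -1.6353+1.2862 ≈ -0.3491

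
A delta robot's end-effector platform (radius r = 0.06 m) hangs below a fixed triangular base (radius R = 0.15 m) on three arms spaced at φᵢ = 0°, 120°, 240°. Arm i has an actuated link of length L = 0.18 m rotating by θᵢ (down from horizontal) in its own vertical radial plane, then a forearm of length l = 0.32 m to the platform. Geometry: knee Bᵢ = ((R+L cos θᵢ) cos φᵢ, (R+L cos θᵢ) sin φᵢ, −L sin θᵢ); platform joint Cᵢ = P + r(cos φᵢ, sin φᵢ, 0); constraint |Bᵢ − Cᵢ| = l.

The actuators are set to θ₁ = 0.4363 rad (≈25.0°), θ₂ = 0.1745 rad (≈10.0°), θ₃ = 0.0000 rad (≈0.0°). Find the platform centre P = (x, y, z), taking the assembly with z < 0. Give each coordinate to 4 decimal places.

(-0.0365, -0.0146, -0.2113)

centre 1 = (0.2531·cos0.0°, 0.2531·sin0.0°, -0.0761) = (0.2531, 0.0000, -0.0761)
arm 2 at φ=120.0°: ρ2 = 0.2673;  centre 2 = (-0.1336, 0.2315, -0.0313)
φ3=240.0°: virtual centre (-0.1350, -0.2338, 0.0000), radius l
|centre ₂|²−|centre ₁|² = 0.0025;  |centre ₃|²−|centre ₁|² = 0.0030
[-0.7735 0.4629 0.0896]·P = 0.0025;  [-0.7763 -0.4677 0.1521]·P = 0.0030
Cramer: x(z) = -0.0036+0.1558z;  y(z) = -0.0005+0.0667z
quadratic in z: (1.0287)z²+(0.0721)z+(-0.0307)=0, √Δ=0.3627 → z ∈ {-0.2113, 0.1412}; z = -0.2113 (taking z<0)
x = -0.0365, y = -0.0146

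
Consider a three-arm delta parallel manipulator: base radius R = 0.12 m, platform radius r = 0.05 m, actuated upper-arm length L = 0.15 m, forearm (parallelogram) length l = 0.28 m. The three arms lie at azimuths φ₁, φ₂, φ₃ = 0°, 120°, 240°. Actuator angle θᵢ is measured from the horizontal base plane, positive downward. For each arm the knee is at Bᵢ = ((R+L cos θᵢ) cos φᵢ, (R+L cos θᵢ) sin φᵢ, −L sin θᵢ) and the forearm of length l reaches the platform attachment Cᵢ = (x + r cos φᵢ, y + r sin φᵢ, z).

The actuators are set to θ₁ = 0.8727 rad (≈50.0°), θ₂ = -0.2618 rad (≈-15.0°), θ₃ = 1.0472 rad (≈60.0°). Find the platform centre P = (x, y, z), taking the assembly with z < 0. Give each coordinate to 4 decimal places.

arm 1 at φ=0.0°: (R−r)+L cos θ1 = 0.1664;  centre 1 = (0.1664, 0.0000, -0.1149)
φ2=120.0°: virtual centre (-0.1074, 0.1861, 0.0388), radius l
centre 3 = (0.1450·cos240.0°, 0.1450·sin240.0°, -0.1299) = (-0.0725, -0.1256, -0.1299)
|centre ₂|²−|centre ₁|² = 0.0068;  |centre ₃|²−|centre ₁|² = -0.0030
linear system: -0.5477x+0.3722y = 0.0068−0.3075z; -0.4778x+-0.2511y = -0.0030−-0.0300z
Cramer: x(z) = -0.0019+0.2094z;  y(z) = 0.0155-0.5179z
into |P−centre ₁|² = l²: 1.3121z² + 0.1433z + -0.0366 = 0;  Δ = 0.2128;  z = -0.2304 or 0.1212 → z<0 root = -0.2304
x = -0.0501, y = 0.1348

(-0.0501, 0.1348, -0.2304)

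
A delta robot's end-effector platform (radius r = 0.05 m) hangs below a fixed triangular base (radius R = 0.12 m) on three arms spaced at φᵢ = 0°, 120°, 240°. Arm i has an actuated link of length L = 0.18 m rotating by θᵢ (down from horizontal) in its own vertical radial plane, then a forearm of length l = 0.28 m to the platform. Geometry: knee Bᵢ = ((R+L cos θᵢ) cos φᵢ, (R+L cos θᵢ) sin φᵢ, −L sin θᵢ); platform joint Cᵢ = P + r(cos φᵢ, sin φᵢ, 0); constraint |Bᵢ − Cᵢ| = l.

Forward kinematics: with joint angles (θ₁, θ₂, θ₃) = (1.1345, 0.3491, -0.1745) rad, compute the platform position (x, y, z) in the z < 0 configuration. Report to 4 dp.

(-0.1295, -0.0418, -0.1894)

arm 1 at φ=0.0°: (R−r)+L cos θ1 = 0.1461;  centre 1 = (0.1461, 0.0000, -0.1631)
φ2=120.0°: virtual centre (-0.1196, 0.2071, -0.0616), radius l
φ3=240.0°: virtual centre (-0.1236, -0.2141, 0.0313), radius l
|centre ₂|²−|centre ₁|² = 0.0130;  |centre ₃|²−|centre ₁|² = 0.0142
plane₁₂: -0.5313x+0.4142y+0.2031z = 0.0130
Cramer: x(z) = -0.0254+0.5500z;  y(z) = -0.0011+0.2150z
quadratic in z: (1.3488)z²+(0.1372)z+(-0.0224)=0, √Δ=0.3736 → z ∈ {-0.1894, 0.0877}; z = -0.1894 (taking z<0)
x = -0.1295, y = -0.0418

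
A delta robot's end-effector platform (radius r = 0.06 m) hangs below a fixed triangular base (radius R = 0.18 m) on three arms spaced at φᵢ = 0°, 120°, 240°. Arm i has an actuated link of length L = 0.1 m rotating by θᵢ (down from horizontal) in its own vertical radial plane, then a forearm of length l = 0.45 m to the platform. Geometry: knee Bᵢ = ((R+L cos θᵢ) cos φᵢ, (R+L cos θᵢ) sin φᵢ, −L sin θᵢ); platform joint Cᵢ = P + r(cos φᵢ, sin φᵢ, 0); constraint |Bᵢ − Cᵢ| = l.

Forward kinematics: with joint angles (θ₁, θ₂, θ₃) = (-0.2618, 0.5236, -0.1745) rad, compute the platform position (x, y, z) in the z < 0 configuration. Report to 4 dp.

centre 1 = (0.2166·cos0.0°, 0.2166·sin0.0°, 0.0259) = (0.2166, 0.0000, 0.0259)
φ2=120.0°: virtual centre (-0.1033, 0.1789, -0.0500), radius l
arm 3 at φ=240.0°: e+L cos θ3 = 0.2185;  centre 3 = (-0.1092, -0.1892, 0.0174)
|centre ₂|²−|centre ₁|² = -0.0024;  |centre ₃|²−|centre ₁|² = 0.0005
[-0.6398 0.3578 -0.1518]·P = -0.0024;  [-0.6517 -0.3784 -0.0170]·P = 0.0005
det = 0.4753;  x = 0.0016+-0.1337z,  y = -0.0039+0.1851z
into |P−centre ₁|² = l²: 1.0521z² + 0.0043z + -0.1556 = 0;  Δ = 0.6548;  z = -0.3866 or 0.3825 → z<0 root = -0.3866
x = 0.0532, y = -0.0755

(0.0532, -0.0755, -0.3866)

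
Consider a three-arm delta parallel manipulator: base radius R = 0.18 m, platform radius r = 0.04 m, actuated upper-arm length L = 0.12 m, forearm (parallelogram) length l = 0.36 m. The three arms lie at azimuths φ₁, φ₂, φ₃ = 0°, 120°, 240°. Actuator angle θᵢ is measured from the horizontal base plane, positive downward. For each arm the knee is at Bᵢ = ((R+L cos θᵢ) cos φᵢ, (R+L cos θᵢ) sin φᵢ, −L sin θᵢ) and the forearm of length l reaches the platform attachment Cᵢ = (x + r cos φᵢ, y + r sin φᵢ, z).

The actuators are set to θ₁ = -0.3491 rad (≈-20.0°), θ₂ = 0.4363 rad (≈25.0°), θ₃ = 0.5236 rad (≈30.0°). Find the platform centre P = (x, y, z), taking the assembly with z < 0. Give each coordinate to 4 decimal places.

(0.0717, 0.0079, -0.2700)

φ1=0.0°: virtual centre (0.2528, 0.0000, 0.0410), radius l
φ2=120.0°: virtual centre (-0.1244, 0.2154, -0.0507), radius l
O3 = (0.2439·cos240.0°, 0.2439·sin240.0°, -0.0600) = (-0.1220, -0.2112, -0.0600)
|O₂|²−|O₁|² = -0.0011;  |O₃|²−|O₁|² = -0.0025
linear system: -0.7543x+0.4309y = -0.0011−-0.1835z; -0.7494x+-0.4225y = -0.0025−-0.2021z
det = 0.6416;  x = 0.0024+-0.2566z,  y = 0.0016+-0.0232z
quadratic in z: (1.0664)z²+(0.0463)z+(-0.0652)=0, √Δ=0.5295 → z ∈ {-0.2700, 0.2266}; z = -0.2700 (taking z<0)
x = 0.0717, y = 0.0079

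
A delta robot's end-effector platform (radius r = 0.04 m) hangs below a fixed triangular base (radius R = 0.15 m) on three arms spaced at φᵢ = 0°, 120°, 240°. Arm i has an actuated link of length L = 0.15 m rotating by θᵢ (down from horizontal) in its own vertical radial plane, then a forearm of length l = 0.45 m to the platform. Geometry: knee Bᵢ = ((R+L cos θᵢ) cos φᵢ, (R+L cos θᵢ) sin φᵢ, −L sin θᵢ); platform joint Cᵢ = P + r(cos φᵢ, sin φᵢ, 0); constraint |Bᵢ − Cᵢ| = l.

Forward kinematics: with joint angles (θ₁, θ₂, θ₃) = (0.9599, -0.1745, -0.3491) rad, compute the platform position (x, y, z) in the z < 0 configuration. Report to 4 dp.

(-0.1936, -0.0197, -0.3472)

φ1=0.0°: virtual centre (0.1960, 0.0000, -0.1229), radius l
arm 2 at φ=120.0°: (R−r)+L cos θ2 = 0.2577;  centre 2 = (-0.1289, 0.2232, 0.0260)
centre 3 = (0.2510·cos240.0°, 0.2510·sin240.0°, 0.0513) = (-0.1255, -0.2173, 0.0513)
|centre ₂|²−|centre ₁|² = 0.0136;  |centre ₃|²−|centre ₁|² = 0.0121
linear system: -0.6498x+0.4464y = 0.0136−0.2978z; -0.6430x+-0.4347y = 0.0121−0.3484z
Cramer: x(z) = -0.0198+0.5004z;  y(z) = 0.0015+0.0612z
sphere 1 gives Az²+Bz+C=0 with A=1.2541, B=0.0299, C=-0.1408;  B²−4AC=0.7072;  roots -0.3472, 0.3234;  negative root z = -0.3472
x = -0.1936, y = -0.0197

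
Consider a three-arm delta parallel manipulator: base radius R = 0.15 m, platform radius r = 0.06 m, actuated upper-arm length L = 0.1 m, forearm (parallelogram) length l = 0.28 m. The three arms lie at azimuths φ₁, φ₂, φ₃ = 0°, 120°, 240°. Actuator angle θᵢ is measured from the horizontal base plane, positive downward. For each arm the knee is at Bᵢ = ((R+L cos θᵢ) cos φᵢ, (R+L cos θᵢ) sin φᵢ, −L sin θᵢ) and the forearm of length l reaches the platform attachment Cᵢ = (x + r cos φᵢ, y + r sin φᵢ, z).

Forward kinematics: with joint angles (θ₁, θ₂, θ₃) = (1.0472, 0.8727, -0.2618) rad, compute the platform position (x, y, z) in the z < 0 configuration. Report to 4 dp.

(-0.0729, -0.0906, -0.2442)

centre 1 = (0.1400·cos0.0°, 0.1400·sin0.0°, -0.0866) = (0.1400, 0.0000, -0.0866)
centre 2 = (0.1543·cos120.0°, 0.1543·sin120.0°, -0.0766) = (-0.0771, 0.1336, -0.0766)
centre 3 = (0.1866·cos240.0°, 0.1866·sin240.0°, 0.0259) = (-0.0933, -0.1616, 0.0259)
|centre ₂|²−|centre ₁|² = 0.0026;  |centre ₃|²−|centre ₁|² = 0.0084
plane₁₂: -0.4343x+0.2672y+0.0200z = 0.0026
Cramer: x(z) = -0.0116+0.2512z;  y(z) = -0.0092+0.3334z
quadratic in z: (1.1743)z²+(0.0909)z+(-0.0478)=0, √Δ=0.4827 → z ∈ {-0.2442, 0.1668}; z = -0.2442 (taking z<0)
x = -0.0729, y = -0.0906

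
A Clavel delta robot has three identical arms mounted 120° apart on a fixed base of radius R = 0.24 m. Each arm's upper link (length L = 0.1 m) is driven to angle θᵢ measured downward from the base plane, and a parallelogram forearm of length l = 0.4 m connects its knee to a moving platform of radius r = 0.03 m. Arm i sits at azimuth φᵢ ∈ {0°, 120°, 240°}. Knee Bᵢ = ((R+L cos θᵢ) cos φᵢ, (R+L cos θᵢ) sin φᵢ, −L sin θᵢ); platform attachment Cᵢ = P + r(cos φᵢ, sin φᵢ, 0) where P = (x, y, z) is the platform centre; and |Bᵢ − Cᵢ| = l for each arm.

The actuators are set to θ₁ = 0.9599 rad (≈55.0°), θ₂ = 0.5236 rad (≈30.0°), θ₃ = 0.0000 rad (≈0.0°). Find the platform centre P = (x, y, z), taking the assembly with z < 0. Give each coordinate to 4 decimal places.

(-0.0596, -0.0341, -0.3098)

arm 1 at φ=0.0°: (R−r)+L cos θ1 = 0.2674;  centre 1 = (0.2674, 0.0000, -0.0819)
arm 2 at φ=120.0°: (R−r)+L cos θ2 = 0.2966;  centre 2 = (-0.1483, 0.2569, -0.0500)
centre 3 = (0.3100·cos240.0°, 0.3100·sin240.0°, 0.0000) = (-0.1550, -0.2685, 0.0000)
subtract pairs → two planes through P
linear system: -0.8313x+0.5137y = 0.0123−0.0638z; -0.8447x+-0.5369y = 0.0179−0.1638z
Cramer: x(z) = -0.0179+0.1345z;  y(z) = -0.0051+0.0935z
quadratic in z: (1.0268)z²+(0.0861)z+(-0.0719)=0, √Δ=0.5501 → z ∈ {-0.3098, 0.2259}; z = -0.3098 (taking z<0)
x = -0.0596, y = -0.0341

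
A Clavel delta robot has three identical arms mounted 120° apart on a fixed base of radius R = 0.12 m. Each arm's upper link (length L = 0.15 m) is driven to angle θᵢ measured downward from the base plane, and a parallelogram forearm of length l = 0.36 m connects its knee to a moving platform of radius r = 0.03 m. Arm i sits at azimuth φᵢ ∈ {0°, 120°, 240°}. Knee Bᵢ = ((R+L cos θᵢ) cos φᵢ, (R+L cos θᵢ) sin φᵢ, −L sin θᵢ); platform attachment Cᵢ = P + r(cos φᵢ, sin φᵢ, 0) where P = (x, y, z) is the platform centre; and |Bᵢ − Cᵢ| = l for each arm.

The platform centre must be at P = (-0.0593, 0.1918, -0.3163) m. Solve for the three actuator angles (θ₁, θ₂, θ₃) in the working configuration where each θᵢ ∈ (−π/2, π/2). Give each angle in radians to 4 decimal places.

θ₁ = 0.9598, θ₂ = -0.2615, θ₃ = 1.2215

rotate P by −φ1: (-0.0593, 0.1918, -0.3163)
  A=0.1493, B=-0.3163, C=(l²−L²−A²−y'²−z²)/(2L)=-0.1734
  γ=atan2(-0.3163,0.1493)=-1.1298;  ψ=arccos(-0.4958)=2.0895;  θ1=γ+ψ≈0.9598
arm 2 (φ=120.0°): x'=0.1958, y'=-0.0445
  A=-0.1058, B=-0.3163, C=(l²−L²−A²−y'²−z²)/(2L)=-0.0204
  √(A²+B²)=0.3335;  θ2 = -1.8935+1.6319 ≈ -0.2615
rotate P by −φ3: (-0.1365, -0.1473, -0.3163)
  A cos θ + B sin θ = C:  0.2265·cos θ + -0.3163·sin θ = -0.2197
  θ3 = atan2(B,A) + arccos(C/0.3890) = 1.2215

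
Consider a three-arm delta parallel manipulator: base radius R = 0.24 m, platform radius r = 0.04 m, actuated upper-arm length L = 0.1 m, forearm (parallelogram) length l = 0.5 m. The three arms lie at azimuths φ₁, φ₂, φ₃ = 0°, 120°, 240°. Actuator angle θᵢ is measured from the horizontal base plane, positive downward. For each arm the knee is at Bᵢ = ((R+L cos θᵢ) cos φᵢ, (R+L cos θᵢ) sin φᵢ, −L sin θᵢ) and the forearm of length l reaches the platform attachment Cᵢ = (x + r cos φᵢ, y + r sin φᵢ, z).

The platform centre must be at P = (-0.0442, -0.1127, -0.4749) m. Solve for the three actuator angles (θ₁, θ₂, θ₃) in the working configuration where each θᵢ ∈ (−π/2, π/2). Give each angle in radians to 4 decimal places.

arm 1 (φ=0.0°): x'=-0.0442, y'=-0.1127
  A cos θ + B sin θ = C:  0.2442·cos θ + -0.4749·sin θ = -0.2893
  √(A²+B²)=0.5340;  θ1 = -1.0958+2.1434 ≈ 1.0475
rotate P by −φ2: (-0.0755, 0.0946, -0.4749)
  e−x'=0.2755;  (l²−L²−(e−x')²−y'²−z²)/2L = -0.3519
  √(A²+B²)=0.5490;  θ2 = -1.0451+2.2666 ≈ 1.2215
arm 3 (φ=240.0°): x'=0.1197, y'=0.0181
  A cos θ + B sin θ = C:  0.0803·cos θ + -0.4749·sin θ = 0.0385
  θ3 = atan2(B,A) + arccos(C/0.4816) = 0.0875

θ₁ = 1.0475, θ₂ = 1.2215, θ₃ = 0.0875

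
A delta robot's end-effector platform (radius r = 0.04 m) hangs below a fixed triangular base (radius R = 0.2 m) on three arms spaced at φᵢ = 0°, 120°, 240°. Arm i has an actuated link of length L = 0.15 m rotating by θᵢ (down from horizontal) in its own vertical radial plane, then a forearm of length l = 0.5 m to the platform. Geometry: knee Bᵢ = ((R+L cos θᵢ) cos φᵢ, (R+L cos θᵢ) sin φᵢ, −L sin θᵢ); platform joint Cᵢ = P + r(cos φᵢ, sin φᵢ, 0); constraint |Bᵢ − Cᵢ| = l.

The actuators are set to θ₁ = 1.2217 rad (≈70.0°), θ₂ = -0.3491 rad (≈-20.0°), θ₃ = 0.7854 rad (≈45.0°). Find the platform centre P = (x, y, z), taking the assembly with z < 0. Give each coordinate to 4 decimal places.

(-0.1664, 0.1448, -0.4348)

φ1=0.0°: virtual centre (0.2113, 0.0000, -0.1410), radius l
O2 = (0.3010·cos120.0°, 0.3010·sin120.0°, 0.0513) = (-0.1505, 0.2606, 0.0513)
O3 = (0.2661·cos240.0°, 0.2661·sin240.0°, -0.1061) = (-0.1330, -0.2304, -0.1061)
subtract pairs → two planes through P
linear system: -0.7236x+0.5213y = 0.0287−0.3845z; -0.6887x+-0.4608y = 0.0175−0.0698z
det = 0.6924;  x = -0.0323+0.3084z,  y = 0.0102+-0.3095z
sphere 1 gives Az²+Bz+C=0 with A=1.1909, B=0.1253, C=-0.1707;  B²−4AC=0.8288;  roots -0.4348, 0.3296;  negative root z = -0.4348
x = -0.1664, y = 0.1448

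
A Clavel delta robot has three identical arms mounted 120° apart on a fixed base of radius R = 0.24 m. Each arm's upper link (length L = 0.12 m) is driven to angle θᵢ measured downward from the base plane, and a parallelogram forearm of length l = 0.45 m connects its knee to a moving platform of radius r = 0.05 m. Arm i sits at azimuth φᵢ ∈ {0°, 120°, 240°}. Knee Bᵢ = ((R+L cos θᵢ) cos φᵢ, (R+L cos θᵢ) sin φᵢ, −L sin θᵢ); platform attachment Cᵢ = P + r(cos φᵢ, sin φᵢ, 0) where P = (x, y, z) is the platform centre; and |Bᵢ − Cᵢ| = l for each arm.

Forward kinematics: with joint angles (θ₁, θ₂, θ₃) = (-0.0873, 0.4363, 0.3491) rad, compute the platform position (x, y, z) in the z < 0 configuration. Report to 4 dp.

φ1=0.0°: virtual centre (0.3095, 0.0000, 0.0105), radius l
φ2=120.0°: virtual centre (-0.1494, 0.2587, -0.0507), radius l
arm 3 at φ=240.0°: e+L cos θ3 = 0.3028;  S3 = (-0.1514, -0.2622, -0.0410)
eliminate P² terms by subtracting sphere 1 from 2 and 3
[-0.9178 0.5175 -0.1223]·P = -0.0041;  [-0.9218 -0.5244 -0.1030]·P = -0.0026
Cramer: x(z) = 0.0036-0.1226z;  y(z) = -0.0015+0.0190z
quadratic in z: (1.0154)z²+(0.0540)z+(-0.1088)=0, √Δ=0.6670 → z ∈ {-0.3550, 0.3018}; z = -0.3550 (taking z<0)
x = 0.0472, y = -0.0082

(0.0472, -0.0082, -0.3550)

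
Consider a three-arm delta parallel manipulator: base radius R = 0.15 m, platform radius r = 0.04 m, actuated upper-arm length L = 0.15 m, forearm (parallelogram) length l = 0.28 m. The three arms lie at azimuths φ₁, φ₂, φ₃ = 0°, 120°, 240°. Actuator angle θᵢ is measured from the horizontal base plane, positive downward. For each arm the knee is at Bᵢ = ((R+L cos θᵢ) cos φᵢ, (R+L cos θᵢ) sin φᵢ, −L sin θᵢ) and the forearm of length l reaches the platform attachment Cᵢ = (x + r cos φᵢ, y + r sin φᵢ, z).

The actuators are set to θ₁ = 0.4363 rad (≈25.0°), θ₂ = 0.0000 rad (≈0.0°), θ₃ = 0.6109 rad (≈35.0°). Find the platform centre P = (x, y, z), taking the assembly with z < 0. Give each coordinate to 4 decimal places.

φ1=0.0°: virtual centre (0.2459, 0.0000, -0.0634), radius l
centre 2 = (0.2600·cos120.0°, 0.2600·sin120.0°, 0.0000) = (-0.1300, 0.2252, 0.0000)
φ3=240.0°: virtual centre (-0.1164, -0.2017, -0.0860), radius l
eliminate P² terms by subtracting sphere 1 from 2 and 3
plane₁₂: -0.7519x+0.4503y+0.1268z = 0.0031
Cramer: x(z) = 0.0001+0.0488z;  y(z) = 0.0070-0.2000z
into |P−centre ₁|² = l²: 1.0424z² + 0.1000z + -0.0139 = 0;  Δ = 0.0679;  z = -0.1729 or 0.0770 → z<0 root = -0.1729
x = -0.0084, y = 0.0416

(-0.0084, 0.0416, -0.1729)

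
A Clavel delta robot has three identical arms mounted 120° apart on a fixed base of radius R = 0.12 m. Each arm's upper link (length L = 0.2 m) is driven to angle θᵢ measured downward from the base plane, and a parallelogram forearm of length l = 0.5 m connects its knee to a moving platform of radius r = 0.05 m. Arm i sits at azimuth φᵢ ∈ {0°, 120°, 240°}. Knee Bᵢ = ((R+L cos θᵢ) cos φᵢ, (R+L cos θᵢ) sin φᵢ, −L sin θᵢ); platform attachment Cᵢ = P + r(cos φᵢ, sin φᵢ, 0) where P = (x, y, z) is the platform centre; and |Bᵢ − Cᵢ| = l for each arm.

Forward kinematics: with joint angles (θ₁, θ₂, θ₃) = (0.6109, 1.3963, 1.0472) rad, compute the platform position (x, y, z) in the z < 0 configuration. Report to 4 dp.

(0.1715, -0.1027, -0.6001)

O1 = (0.2338·cos0.0°, 0.2338·sin0.0°, -0.1147) = (0.2338, 0.0000, -0.1147)
φ2=120.0°: virtual centre (-0.0524, 0.0907, -0.1970), radius l
O3 = (0.1700·cos240.0°, 0.1700·sin240.0°, -0.1732) = (-0.0850, -0.1472, -0.1732)
|O₂|²−|O₁|² = -0.0181;  |O₃|²−|O₁|² = -0.0089
linear system: -0.5724x+0.1814y = -0.0181−-0.1645z; -0.6377x+-0.2944y = -0.0089−-0.1170z
Cramer: x(z) = 0.0244-0.2451z;  y(z) = -0.0226+0.1335z
sphere 1 gives Az²+Bz+C=0 with A=1.0779, B=0.3261, C=-0.1925;  B²−4AC=0.9362;  roots -0.6001, 0.2976;  negative root z = -0.6001
x = 0.1715, y = -0.1027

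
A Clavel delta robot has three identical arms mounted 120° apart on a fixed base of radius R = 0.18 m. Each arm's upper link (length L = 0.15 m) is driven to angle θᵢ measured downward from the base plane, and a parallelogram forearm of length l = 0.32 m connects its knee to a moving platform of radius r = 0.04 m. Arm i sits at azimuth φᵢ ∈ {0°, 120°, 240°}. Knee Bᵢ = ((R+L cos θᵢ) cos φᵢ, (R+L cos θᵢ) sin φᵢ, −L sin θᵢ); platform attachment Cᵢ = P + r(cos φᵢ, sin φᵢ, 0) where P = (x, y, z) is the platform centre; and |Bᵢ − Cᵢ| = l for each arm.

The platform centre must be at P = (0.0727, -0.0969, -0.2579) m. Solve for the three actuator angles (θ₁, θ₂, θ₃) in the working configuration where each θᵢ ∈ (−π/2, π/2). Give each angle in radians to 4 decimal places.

rotate P by −φ1: (0.0727, -0.0969, -0.2579)
  e−x'=0.0673;  (l²−L²−(e−x')²−y'²−z²)/2L = -0.0018
  θ1 = atan2(B,A) + arccos(C/0.2665) = 0.2619
φ2=120.0° → target in arm frame (-0.1203, -0.0145)
  A cos θ + B sin θ = C:  0.2603·cos θ + -0.2579·sin θ = -0.1819
  θ2 = atan2(B,A) + arccos(C/0.3664) = 1.3094
arm 3 (φ=240.0°): x'=0.0476, y'=0.1114
  e−x'=0.0924;  (l²−L²−(e−x')²−y'²−z²)/2L = -0.0252
  θ3 = atan2(B,A) + arccos(C/0.2740) = 0.4364

θ₁ = 0.2619, θ₂ = 1.3094, θ₃ = 0.4364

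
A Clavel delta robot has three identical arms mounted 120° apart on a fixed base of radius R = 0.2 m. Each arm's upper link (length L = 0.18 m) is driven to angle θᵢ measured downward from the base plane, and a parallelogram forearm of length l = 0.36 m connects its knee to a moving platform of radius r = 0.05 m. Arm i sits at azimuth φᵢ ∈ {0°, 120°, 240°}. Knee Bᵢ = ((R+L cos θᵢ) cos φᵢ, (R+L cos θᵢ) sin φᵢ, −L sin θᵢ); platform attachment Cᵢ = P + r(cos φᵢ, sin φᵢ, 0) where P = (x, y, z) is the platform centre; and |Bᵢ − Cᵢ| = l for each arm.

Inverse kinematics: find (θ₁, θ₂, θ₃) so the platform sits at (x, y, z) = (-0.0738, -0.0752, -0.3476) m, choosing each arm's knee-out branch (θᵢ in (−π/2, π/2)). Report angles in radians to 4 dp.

φ1=0.0° → target in arm frame (-0.0738, -0.0752)
  e−x'=0.2238;  (l²−L²−(e−x')²−y'²−z²)/2L = -0.2205
  θ1 = atan2(B,A) + arccos(C/0.4134) = 1.1345
φ2=120.0° → target in arm frame (-0.0282, 0.1015)
  e−x'=0.1782;  (l²−L²−(e−x')²−y'²−z²)/2L = -0.1825
  θ2 = atan2(B,A) + arccos(C/0.3906) = 0.9599
arm 3 (φ=240.0°): x'=0.1020, y'=-0.0263
  e−x'=0.0480;  (l²−L²−(e−x')²−y'²−z²)/2L = -0.0739
  γ=atan2(-0.3476,0.0480)=-1.4336;  ψ=arccos(-0.2107)=1.7831;  θ3=γ+ψ≈0.3495

θ₁ = 1.1345, θ₂ = 0.9599, θ₃ = 0.3495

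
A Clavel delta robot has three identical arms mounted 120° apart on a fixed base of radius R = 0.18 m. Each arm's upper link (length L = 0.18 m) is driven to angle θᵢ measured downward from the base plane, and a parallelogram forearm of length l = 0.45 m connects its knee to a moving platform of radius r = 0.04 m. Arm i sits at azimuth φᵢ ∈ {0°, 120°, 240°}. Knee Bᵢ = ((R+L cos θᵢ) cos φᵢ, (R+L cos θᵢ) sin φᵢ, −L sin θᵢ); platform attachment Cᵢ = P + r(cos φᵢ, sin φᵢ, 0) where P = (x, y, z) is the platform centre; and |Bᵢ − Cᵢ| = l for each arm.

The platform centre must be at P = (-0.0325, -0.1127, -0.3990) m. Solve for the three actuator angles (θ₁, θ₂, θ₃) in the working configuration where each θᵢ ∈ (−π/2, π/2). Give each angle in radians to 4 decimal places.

φ1=0.0° → target in arm frame (-0.0325, -0.1127)
  A=0.1725, B=-0.3990, C=(l²−L²−A²−y'²−z²)/(2L)=-0.0877
  √(A²+B²)=0.4347;  θ1 = -1.1627+1.7739 ≈ 0.6111
rotate P by −φ2: (-0.0814, 0.0845, -0.3990)
  A=0.2214, B=-0.3990, C=(l²−L²−A²−y'²−z²)/(2L)=-0.1257
  √(A²+B²)=0.4563;  θ2 = -1.0643+1.8498 ≈ 0.7855
rotate P by −φ3: (0.1139, 0.0282, -0.3990)
  e−x'=0.0261;  (l²−L²−(e−x')²−y'²−z²)/2L = 0.0262
  γ=atan2(-0.3990,0.0261)=-1.5054;  ψ=arccos(0.0654)=1.5053;  θ3=γ+ψ≈0.0000

θ₁ = 0.6111, θ₂ = 0.7855, θ₃ = 0.0000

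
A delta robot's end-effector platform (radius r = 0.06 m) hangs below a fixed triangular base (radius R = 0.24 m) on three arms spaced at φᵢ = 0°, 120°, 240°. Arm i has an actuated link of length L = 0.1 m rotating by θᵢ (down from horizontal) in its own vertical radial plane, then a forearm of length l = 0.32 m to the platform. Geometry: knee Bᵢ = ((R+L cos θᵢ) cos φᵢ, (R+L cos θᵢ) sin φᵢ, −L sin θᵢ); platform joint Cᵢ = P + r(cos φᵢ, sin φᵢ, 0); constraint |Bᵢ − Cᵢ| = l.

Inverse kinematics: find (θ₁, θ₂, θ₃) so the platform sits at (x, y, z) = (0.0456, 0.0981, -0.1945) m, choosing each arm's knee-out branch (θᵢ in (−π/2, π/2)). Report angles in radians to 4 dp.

φ1=0.0° → target in arm frame (0.0456, 0.0981)
  A cos θ + B sin θ = C:  0.1344·cos θ + -0.1945·sin θ = 0.1344
  √(A²+B²)=0.2364;  θ1 = -0.9661+0.9661 ≈ -0.0001
arm 2 (φ=120.0°): x'=0.0622, y'=-0.0885
  e−x'=0.1178;  (l²−L²−(e−x')²−y'²−z²)/2L = 0.1642
  θ2 = atan2(B,A) + arccos(C/0.2274) = -0.2621
φ3=240.0° → target in arm frame (-0.1078, -0.0096)
  e−x'=0.2878;  (l²−L²−(e−x')²−y'²−z²)/2L = -0.1416
  √(A²+B²)=0.3473;  θ3 = -0.5944+1.9908 ≈ 1.3964

θ₁ = -0.0001, θ₂ = -0.2621, θ₃ = 1.3964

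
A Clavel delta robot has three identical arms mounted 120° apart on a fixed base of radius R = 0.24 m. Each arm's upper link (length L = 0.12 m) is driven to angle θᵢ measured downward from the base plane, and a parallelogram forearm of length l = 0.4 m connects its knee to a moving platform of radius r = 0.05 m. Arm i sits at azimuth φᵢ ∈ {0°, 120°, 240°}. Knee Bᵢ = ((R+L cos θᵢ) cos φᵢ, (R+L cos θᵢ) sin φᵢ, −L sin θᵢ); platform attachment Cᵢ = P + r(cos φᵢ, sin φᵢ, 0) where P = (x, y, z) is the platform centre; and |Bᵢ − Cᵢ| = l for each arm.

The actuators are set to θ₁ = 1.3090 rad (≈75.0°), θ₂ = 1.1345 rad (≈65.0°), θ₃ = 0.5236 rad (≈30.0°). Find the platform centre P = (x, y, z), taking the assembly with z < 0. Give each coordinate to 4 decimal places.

φ1=0.0°: virtual centre (0.2211, 0.0000, -0.1159), radius l
φ2=120.0°: virtual centre (-0.1204, 0.2085, -0.1088), radius l
φ3=240.0°: virtual centre (-0.1470, -0.2545, -0.0600), radius l
|S₂|²−|S₁|² = 0.0075;  |S₃|²−|S₁|² = 0.0277
linear system: -0.6828x+0.4169y = 0.0075−0.0143z; -0.7360x+-0.5091y = 0.0277−0.1118z
Cramer: x(z) = -0.0234+0.0824z;  y(z) = -0.0205+0.1006z
into |P−S₁|² = l²: 1.0169z² + 0.1874z + -0.0864 = 0;  Δ = 0.3864;  z = -0.3978 or 0.2135 → z<0 root = -0.3978
x = -0.0562, y = -0.0605

(-0.0562, -0.0605, -0.3978)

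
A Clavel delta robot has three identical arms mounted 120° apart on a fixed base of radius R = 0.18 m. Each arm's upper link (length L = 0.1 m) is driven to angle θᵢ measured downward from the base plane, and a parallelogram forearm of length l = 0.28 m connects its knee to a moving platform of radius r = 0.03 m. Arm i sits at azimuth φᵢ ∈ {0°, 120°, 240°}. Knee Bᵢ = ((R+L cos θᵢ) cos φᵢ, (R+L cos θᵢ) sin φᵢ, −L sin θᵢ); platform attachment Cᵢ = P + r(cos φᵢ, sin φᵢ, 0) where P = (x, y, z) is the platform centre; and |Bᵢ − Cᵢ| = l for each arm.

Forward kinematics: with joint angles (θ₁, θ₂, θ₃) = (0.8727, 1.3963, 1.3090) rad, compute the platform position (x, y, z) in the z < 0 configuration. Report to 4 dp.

(0.0421, -0.0068, -0.2973)

φ1=0.0°: virtual centre (0.2143, 0.0000, -0.0766), radius l
φ2=120.0°: virtual centre (-0.0837, 0.1449, -0.0985), radius l
S3 = (0.1759·cos240.0°, 0.1759·sin240.0°, -0.0966) = (-0.0879, -0.1523, -0.0966)
subtract pairs → two planes through P
linear system: -0.5959x+0.2899y = -0.0141−-0.0437z; -0.6044x+-0.3046y = -0.0115−-0.0400z
Cramer: x(z) = 0.0214-0.0698z;  y(z) = -0.0046+0.0074z
into |P−S₁|² = l²: 1.0049z² + 0.1801z + -0.0353 = 0;  Δ = 0.1743;  z = -0.2973 or 0.1181 → z<0 root = -0.2973
x = 0.0421, y = -0.0068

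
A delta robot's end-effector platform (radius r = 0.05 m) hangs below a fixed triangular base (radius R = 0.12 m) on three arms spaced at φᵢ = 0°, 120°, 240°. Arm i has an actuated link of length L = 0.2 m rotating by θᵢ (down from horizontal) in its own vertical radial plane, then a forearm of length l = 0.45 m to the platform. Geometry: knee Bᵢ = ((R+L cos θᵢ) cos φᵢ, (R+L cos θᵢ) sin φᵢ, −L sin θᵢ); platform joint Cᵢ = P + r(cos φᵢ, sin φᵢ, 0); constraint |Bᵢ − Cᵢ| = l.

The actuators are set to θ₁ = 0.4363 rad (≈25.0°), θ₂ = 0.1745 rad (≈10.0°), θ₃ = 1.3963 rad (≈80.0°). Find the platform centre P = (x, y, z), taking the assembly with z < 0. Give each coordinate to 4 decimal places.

S1 = (0.2513·cos0.0°, 0.2513·sin0.0°, -0.0845) = (0.2513, 0.0000, -0.0845)
S2 = (0.2670·cos120.0°, 0.2670·sin120.0°, -0.0347) = (-0.1335, 0.2312, -0.0347)
φ3=240.0°: virtual centre (-0.0524, -0.0907, -0.1970), radius l
subtract pairs → two planes through P
[-0.7695 0.4624 0.0996]·P = 0.0022;  [-0.6073 -0.1814 -0.2249]·P = -0.0205
Cramer: x(z) = 0.0216-0.2044z;  y(z) = 0.0407-0.5555z
quadratic in z: (1.3504)z²+(0.2177)z+(-0.1410)=0, √Δ=0.8993 → z ∈ {-0.4136, 0.2524}; z = -0.4136 (taking z<0)
x = 0.1062, y = 0.2705

(0.1062, 0.2705, -0.4136)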